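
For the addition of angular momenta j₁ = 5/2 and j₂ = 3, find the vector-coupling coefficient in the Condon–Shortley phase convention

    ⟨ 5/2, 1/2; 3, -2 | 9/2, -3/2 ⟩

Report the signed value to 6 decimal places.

triangle: 1!×4!×5!/11! = 2880/39916800
(j±m)!: 3!×2!×1!×5!×3!×6! = 6220800
prefactor² = (2J+1)×Δ×N² = 345600/77
  k=0: +1/(0!×1!×2!×1!×2!×4!) = 1/96
  k=1: −1/(1!×0!×1!×0!×3!×5!) = -1/720
Σ = 13/1440  ⇒  CG² = 345600/77×13/1440² = 169/462
CG = +√(169/462) = +0.604815

+√(169/462) = +0.604815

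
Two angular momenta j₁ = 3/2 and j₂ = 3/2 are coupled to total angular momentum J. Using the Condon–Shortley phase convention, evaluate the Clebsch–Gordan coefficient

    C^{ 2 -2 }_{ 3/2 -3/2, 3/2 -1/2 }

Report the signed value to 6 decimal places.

√[5·1!2!2!/6! · 0!3!1!2!0!4!] = √(8)
  +(−1)^1/∏(1,0,2,0,0,2)! = -1/4  (running -1/4)
⟨..|..⟩ = √(8)·(-1/4) = -0.707107

−√(1/2) ≈ -0.707107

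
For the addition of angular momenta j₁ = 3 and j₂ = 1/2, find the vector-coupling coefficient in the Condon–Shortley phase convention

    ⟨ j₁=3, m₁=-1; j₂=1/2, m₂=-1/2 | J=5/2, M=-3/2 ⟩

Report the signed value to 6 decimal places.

+√(2/7) ≈ +0.534522

j₁+j₂−J=1  J+j₁−j₂=5  J−j₁+j₂=0  j₁+j₂+J+1=7
(j₁±m₁, j₂±m₂, J±M) = (2,4,0,1,1,4)
P² = 1152/7
sum k=0..0:
  [0] +1/24 = 1/24
S = 1/24
C² = P²·S² = 2/7 ; C = +0.534522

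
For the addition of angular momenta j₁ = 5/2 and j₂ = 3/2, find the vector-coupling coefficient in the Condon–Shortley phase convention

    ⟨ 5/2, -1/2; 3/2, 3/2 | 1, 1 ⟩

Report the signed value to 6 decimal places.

√[3·3!2!0!/6! · 2!3!3!0!2!0!] = √(36/5)
  +(−1)^3/∏(3,0,0,0,2,0)! = -1/12  (running -1/12)
⟨..|..⟩ = √(36/5)·(-1/12) = -0.223607

−√(1/20) = -0.223607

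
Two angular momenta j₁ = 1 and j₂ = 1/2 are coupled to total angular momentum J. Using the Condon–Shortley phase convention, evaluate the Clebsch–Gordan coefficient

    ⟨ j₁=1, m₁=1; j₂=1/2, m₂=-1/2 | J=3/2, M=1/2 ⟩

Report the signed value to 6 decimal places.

+0.577350  (= +√(1/3))

triangle: 0!×2!×1!/4! = 2/24
(j±m)!: 2!×0!×0!×1!×2!×1! = 4
prefactor² = (2J+1)×Δ×N² = 4/3
  k=0: +1/(0!×0!×0!×0!×2!×1!) = 1/2
Σ = 1/2  ⇒  CG² = 4/3×1/2² = 1/3
CG = +√(1/3) = +0.577350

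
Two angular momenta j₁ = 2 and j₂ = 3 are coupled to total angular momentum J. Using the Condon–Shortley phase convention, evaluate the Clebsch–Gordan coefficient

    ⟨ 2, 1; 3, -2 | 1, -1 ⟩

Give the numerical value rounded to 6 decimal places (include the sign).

−√(2/7) ≈ -0.534522

j₁+j₂−J=4  J+j₁−j₂=0  J−j₁+j₂=2  j₁+j₂+J+1=7
(j₁±m₁, j₂±m₂, J±M) = (3,1,1,5,0,2)
P² = 288/7
sum k=1..1:
  [1] −1/12 = -1/12
S = -1/12
C² = P²·S² = 2/7 ; C = -0.534522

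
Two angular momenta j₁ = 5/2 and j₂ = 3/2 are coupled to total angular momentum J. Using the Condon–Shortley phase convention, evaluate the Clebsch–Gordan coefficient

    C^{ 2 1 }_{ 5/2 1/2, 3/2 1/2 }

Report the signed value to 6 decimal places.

-0.545545

j₁+j₂−J=2  J+j₁−j₂=3  J−j₁+j₂=1  j₁+j₂+J+1=7
(j₁±m₁, j₂±m₂, J±M) = (3,2,2,1,3,1)
P² = 12/7
sum k=1..2:
  [1] −1/2 = -1/2
  [2] +1/12 = 1/12
S = -5/12
C² = P²·S² = 25/84 ; C = -0.545545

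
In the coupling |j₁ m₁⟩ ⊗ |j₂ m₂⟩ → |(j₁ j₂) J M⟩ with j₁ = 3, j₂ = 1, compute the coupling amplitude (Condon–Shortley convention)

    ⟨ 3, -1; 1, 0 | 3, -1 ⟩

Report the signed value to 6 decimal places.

j₁+j₂−J=1  J+j₁−j₂=5  J−j₁+j₂=1  j₁+j₂+J+1=8
(j₁±m₁, j₂±m₂, J±M) = (2,4,1,1,2,4)
P² = 48
sum k=0..1:
  [0] +1/24 = 1/24
  [1] −1/12 = -1/12
S = -1/24
C² = P²·S² = 1/12 ; C = -0.288675

-0.288675  (= −√(1/12))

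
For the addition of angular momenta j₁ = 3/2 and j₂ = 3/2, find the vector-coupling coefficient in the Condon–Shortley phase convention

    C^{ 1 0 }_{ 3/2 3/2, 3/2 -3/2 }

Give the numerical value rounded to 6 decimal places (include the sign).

+0.670820

√[3·2!1!1!/5! · 3!0!0!3!1!1!] = √(9/5)
  +(−1)^0/∏(0,2,0,0,1,1)! = 1/2  (running 1/2)
⟨..|..⟩ = √(9/5)·(1/2) = +0.670820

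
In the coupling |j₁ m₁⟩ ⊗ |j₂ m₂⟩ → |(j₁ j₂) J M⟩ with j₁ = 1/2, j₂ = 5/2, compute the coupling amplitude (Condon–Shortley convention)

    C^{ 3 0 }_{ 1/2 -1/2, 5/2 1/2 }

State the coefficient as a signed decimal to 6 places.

√[7·0!1!5!/7! · 0!1!3!2!3!3!] = √(72)
  +(−1)^0/∏(0,0,1,3,0,2)! = 1/12  (running 1/12)
⟨..|..⟩ = √(72)·(1/12) = +0.707107

+0.707107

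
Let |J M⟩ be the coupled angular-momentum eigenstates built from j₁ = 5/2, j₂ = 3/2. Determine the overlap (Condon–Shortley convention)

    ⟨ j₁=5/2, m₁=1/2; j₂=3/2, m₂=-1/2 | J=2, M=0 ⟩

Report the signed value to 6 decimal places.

triangle: 2!*3!*1!/7! = 12/5040
(j±m)!: 3!*2!*1!*2!*2!*2! = 96
prefactor² = (2J+1)*Δ*N² = 8/7
  k=0: +1/(0!*2!*2!*1!*1!*0!) = 1/4
  k=1: −1/(1!*1!*1!*0!*2!*1!) = -1/2
Σ = -1/4  ⇒  CG² = 8/7*(-1/4)² = 1/14
CG = −√(1/14) = -0.267261

-0.267261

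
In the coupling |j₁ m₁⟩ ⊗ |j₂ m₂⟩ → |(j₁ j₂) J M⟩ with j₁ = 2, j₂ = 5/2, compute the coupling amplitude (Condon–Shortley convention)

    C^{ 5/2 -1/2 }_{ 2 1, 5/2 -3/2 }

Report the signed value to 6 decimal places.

triangle: 2!*2!*3!/8! = 24/40320
(j±m)!: 3!*1!*1!*4!*2!*3! = 1728
prefactor² = (2J+1)*Δ*N² = 216/35
  k=0: +1/(0!*2!*1!*1!*1!*2!) = 1/4
  k=1: −1/(1!*1!*0!*0!*2!*3!) = -1/12
Σ = 1/6  ⇒  CG² = 216/35*1/6² = 6/35
CG = +√(6/35) = +0.414039

+0.414039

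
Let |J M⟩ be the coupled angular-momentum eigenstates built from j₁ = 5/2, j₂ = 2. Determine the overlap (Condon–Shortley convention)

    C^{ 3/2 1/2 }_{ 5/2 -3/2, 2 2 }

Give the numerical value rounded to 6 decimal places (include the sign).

-0.552052

j₁+j₂−J=3  J+j₁−j₂=2  J−j₁+j₂=1  j₁+j₂+J+1=7
(j₁±m₁, j₂±m₂, J±M) = (1,4,4,0,2,1)
P² = 384/35
sum k=3..3:
  [3] −1/6 = -1/6
S = -1/6
C² = P²·S² = 32/105 ; C = -0.552052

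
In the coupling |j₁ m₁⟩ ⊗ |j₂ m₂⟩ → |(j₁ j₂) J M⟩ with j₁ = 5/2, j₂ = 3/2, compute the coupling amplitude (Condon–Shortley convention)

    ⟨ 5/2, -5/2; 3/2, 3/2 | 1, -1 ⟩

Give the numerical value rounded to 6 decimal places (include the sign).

−√(1/2) ≈ -0.707107

triangle: 3!·2!·0!/6! = 12/720
(j±m)!: 0!·5!·3!·0!·0!·2! = 1440
prefactor² = (2J+1)·Δ·N² = 72
  k=3: −1/(3!·0!·2!·0!·0!·0!) = -1/12
Σ = -1/12  ⇒  CG² = 72·(-1/12)² = 1/2
CG = −√(1/2) = -0.707107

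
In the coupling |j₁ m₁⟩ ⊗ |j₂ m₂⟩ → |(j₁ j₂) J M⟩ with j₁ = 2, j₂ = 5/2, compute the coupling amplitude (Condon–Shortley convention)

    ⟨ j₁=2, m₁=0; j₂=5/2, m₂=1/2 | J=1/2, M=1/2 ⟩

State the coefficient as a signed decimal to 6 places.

+0.447214

√[2·4!0!1!/6! · 2!2!3!2!1!0!] = √(16/5)
  +(−1)^2/∏(2,2,0,1,0,0)! = 1/4  (running 1/4)
⟨..|..⟩ = √(16/5)·(1/4) = +0.447214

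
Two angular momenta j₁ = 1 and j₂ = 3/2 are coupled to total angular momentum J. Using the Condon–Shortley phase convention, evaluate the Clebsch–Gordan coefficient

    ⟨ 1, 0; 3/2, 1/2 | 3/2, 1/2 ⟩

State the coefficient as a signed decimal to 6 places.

−√(1/15) ≈ -0.258199

j₁+j₂−J=1  J+j₁−j₂=1  J−j₁+j₂=2  j₁+j₂+J+1=5
(j₁±m₁, j₂±m₂, J±M) = (1,1,2,1,2,1)
P² = 4/15
sum k=0..1:
  [0] +1/2 = 1/2
  [1] −1/1 = -1
S = -1/2
C² = P²·S² = 1/15 ; C = -0.258199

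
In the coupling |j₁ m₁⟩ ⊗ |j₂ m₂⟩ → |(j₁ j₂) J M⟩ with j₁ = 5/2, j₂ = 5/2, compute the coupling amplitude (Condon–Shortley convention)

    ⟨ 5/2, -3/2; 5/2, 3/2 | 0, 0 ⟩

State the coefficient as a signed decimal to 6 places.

triangle: 5!*0!*0!/6! = 120/720
(j±m)!: 1!*4!*4!*1!*0!*0! = 576
prefactor² = (2J+1)*Δ*N² = 96
  k=4: +1/(4!*1!*0!*0!*0!*0!) = 1/24
Σ = 1/24  ⇒  CG² = 96*1/24² = 1/6
CG = +√(1/6) = +0.408248

+√(1/6) = +0.408248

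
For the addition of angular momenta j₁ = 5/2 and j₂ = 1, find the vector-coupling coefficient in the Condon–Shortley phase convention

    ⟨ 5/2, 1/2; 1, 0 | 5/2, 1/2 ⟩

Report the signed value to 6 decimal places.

+0.169031

√[6·1!4!1!/7! · 3!2!1!1!3!2!] = √(144/35)
  +(−1)^0/∏(0,1,2,1,2,0)! = 1/4  (running 1/4)
  +(−1)^1/∏(1,0,1,0,3,1)! = -1/6  (running 1/12)
⟨..|..⟩ = √(144/35)·(1/12) = +0.169031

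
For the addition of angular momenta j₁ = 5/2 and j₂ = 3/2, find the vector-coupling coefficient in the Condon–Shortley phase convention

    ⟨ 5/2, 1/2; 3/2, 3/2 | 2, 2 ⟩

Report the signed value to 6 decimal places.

triangle: 2!·3!·1!/7! = 12/5040
(j±m)!: 3!·2!·3!·0!·4!·0! = 1728
prefactor² = (2J+1)·Δ·N² = 144/7
  k=2: +1/(2!·0!·0!·1!·3!·0!) = 1/12
Σ = 1/12  ⇒  CG² = 144/7·1/12² = 1/7
CG = +√(1/7) = +0.377964

+0.377964  (= +√(1/7))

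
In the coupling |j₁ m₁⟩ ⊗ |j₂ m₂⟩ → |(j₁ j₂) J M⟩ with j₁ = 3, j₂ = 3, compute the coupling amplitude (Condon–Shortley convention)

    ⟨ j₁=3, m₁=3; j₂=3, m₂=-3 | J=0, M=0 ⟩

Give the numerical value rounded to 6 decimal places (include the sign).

√[1·6!0!0!/7! · 6!0!0!6!0!0!] = √(518400/7)
  +(−1)^0/∏(0,6,0,0,0,0)! = 1/720  (running 1/720)
⟨..|..⟩ = √(518400/7)·(1/720) = +0.377964

+√(1/7) = +0.377964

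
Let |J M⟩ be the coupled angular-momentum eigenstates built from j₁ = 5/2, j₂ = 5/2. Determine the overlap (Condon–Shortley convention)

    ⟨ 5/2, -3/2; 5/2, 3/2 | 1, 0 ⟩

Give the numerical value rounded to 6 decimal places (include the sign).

j₁+j₂−J=4  J+j₁−j₂=1  J−j₁+j₂=1  j₁+j₂+J+1=7
(j₁±m₁, j₂±m₂, J±M) = (1,4,4,1,1,1)
P² = 288/35
sum k=3..4:
  [3] −1/6 = -1/6
  [4] +1/24 = 1/24
S = -1/8
C² = P²·S² = 9/70 ; C = -0.358569

−√(9/70) = -0.358569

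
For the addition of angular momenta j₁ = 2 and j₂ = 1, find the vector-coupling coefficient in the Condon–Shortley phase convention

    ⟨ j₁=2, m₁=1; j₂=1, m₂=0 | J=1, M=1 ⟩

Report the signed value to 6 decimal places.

−√(3/10) = -0.547723

j₁+j₂−J=2  J+j₁−j₂=2  J−j₁+j₂=0  j₁+j₂+J+1=5
(j₁±m₁, j₂±m₂, J±M) = (3,1,1,1,2,0)
P² = 6/5
sum k=1..1:
  [1] −1/2 = -1/2
S = -1/2
C² = P²·S² = 3/10 ; C = -0.547723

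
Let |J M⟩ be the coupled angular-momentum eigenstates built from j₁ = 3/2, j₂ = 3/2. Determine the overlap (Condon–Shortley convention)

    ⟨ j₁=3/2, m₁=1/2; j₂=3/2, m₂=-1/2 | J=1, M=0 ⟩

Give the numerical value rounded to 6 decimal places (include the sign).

j₁+j₂−J=2  J+j₁−j₂=1  J−j₁+j₂=1  j₁+j₂+J+1=5
(j₁±m₁, j₂±m₂, J±M) = (2,1,1,2,1,1)
P² = 1/5
sum k=0..1:
  [0] +1/2 = 1/2
  [1] −1/1 = -1
S = -1/2
C² = P²·S² = 1/20 ; C = -0.223607

−√(1/20) = -0.223607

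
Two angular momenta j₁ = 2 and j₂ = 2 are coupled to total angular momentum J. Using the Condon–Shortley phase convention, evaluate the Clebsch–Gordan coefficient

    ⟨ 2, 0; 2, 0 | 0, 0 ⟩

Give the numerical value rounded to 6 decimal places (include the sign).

√[1·4!0!0!/5! · 2!2!2!2!0!0!] = √(16/5)
  +(−1)^2/∏(2,2,0,0,0,0)! = 1/4  (running 1/4)
⟨..|..⟩ = √(16/5)·(1/4) = +0.447214

+0.447214  (= +√(1/5))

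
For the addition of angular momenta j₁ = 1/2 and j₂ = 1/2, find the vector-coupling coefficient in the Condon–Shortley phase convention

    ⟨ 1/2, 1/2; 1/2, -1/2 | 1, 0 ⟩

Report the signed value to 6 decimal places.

+√(1/2) ≈ +0.707107

j₁+j₂−J=0  J+j₁−j₂=1  J−j₁+j₂=1  j₁+j₂+J+1=3
(j₁±m₁, j₂±m₂, J±M) = (1,0,0,1,1,1)
P² = 1/2
sum k=0..0:
  [0] +1/1 = 1
S = 1
C² = P²·S² = 1/2 ; C = +0.707107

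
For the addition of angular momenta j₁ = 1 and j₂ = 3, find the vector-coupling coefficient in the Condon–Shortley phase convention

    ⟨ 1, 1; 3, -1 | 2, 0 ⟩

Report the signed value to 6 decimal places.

j₁+j₂−J=2  J+j₁−j₂=0  J−j₁+j₂=4  j₁+j₂+J+1=7
(j₁±m₁, j₂±m₂, J±M) = (2,0,2,4,2,2)
P² = 128/7
sum k=0..0:
  [0] +1/8 = 1/8
S = 1/8
C² = P²·S² = 2/7 ; C = +0.534522

+√(2/7) = +0.534522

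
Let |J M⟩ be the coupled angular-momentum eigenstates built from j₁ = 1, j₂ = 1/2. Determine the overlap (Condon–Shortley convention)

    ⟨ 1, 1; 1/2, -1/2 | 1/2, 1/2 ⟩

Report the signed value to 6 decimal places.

√[2·1!1!0!/3! · 2!0!0!1!1!0!] = √(2/3)
  +(−1)^0/∏(0,1,0,0,1,0)! = 1  (running 1)
⟨..|..⟩ = √(2/3)·(1) = +0.816497

+0.816497  (= +√(2/3))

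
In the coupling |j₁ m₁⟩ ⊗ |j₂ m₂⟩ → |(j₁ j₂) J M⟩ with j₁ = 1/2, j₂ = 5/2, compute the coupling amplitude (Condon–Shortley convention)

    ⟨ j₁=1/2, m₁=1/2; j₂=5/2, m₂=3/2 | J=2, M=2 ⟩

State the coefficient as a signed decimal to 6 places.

j₁+j₂−J=1  J+j₁−j₂=0  J−j₁+j₂=4  j₁+j₂+J+1=6
(j₁±m₁, j₂±m₂, J±M) = (1,0,4,1,4,0)
P² = 96
sum k=0..0:
  [0] +1/24 = 1/24
S = 1/24
C² = P²·S² = 1/6 ; C = +0.408248

+0.408248  (= +√(1/6))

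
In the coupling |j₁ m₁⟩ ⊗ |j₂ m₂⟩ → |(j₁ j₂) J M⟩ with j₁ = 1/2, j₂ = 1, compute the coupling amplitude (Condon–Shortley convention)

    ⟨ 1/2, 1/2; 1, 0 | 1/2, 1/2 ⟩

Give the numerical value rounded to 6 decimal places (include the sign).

j₁+j₂−J=1  J+j₁−j₂=0  J−j₁+j₂=1  j₁+j₂+J+1=3
(j₁±m₁, j₂±m₂, J±M) = (1,0,1,1,1,0)
P² = 1/3
sum k=0..0:
  [0] +1/1 = 1
S = 1
C² = P²·S² = 1/3 ; C = +0.577350

+0.577350  (= +√(1/3))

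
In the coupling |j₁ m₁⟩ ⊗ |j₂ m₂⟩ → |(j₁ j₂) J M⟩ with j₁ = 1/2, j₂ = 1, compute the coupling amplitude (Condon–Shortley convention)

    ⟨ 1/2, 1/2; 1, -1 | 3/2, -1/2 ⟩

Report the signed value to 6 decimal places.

+0.577350

j₁+j₂−J=0  J+j₁−j₂=1  J−j₁+j₂=2  j₁+j₂+J+1=4
(j₁±m₁, j₂±m₂, J±M) = (1,0,0,2,1,2)
P² = 4/3
sum k=0..0:
  [0] +1/2 = 1/2
S = 1/2
C² = P²·S² = 1/3 ; C = +0.577350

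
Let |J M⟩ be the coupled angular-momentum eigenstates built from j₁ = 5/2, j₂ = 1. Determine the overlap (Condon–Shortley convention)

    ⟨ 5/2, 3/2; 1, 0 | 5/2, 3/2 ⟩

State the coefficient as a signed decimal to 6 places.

j₁+j₂−J=1  J+j₁−j₂=4  J−j₁+j₂=1  j₁+j₂+J+1=7
(j₁±m₁, j₂±m₂, J±M) = (4,1,1,1,4,1)
P² = 576/35
sum k=0..1:
  [0] +1/6 = 1/6
  [1] −1/24 = -1/24
S = 1/8
C² = P²·S² = 9/35 ; C = +0.507093

+√(9/35) ≈ +0.507093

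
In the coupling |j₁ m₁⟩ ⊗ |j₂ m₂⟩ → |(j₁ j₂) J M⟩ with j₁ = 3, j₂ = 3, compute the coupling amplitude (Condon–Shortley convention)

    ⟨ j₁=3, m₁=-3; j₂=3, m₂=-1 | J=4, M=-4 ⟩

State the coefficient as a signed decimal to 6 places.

j₁+j₂−J=2  J+j₁−j₂=4  J−j₁+j₂=4  j₁+j₂+J+1=11
(j₁±m₁, j₂±m₂, J±M) = (0,6,2,4,0,8)
P² = 3981312/11
sum k=2..2:
  [2] +1/1152 = 1/1152
S = 1/1152
C² = P²·S² = 3/11 ; C = +0.522233

+√(3/11) = +0.522233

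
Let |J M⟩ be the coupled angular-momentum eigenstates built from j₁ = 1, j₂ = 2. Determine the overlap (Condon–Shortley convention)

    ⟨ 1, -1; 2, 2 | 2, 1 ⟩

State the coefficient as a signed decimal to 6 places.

-0.577350  (= −√(1/3))

√[5·1!1!3!/6! · 0!2!4!0!3!1!] = √(12)
  +(−1)^1/∏(1,0,1,3,0,0)! = -1/6  (running -1/6)
⟨..|..⟩ = √(12)·(-1/6) = -0.577350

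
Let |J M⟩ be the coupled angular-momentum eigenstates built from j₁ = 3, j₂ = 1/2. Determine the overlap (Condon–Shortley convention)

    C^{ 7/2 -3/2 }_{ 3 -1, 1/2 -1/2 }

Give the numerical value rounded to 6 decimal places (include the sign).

triangle: 0!×6!×1!/8! = 720/40320
(j±m)!: 2!×4!×0!×1!×2!×5! = 11520
prefactor² = (2J+1)×Δ×N² = 11520/7
  k=0: +1/(0!×0!×4!×0!×2!×1!) = 1/48
Σ = 1/48  ⇒  CG² = 11520/7×1/48² = 5/7
CG = +√(5/7) = +0.845154

+√(5/7) = +0.845154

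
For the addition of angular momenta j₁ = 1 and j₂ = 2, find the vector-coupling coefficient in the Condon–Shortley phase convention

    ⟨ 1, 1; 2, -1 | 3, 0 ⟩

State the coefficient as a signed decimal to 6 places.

+0.447214

j₁+j₂−J=0  J+j₁−j₂=2  J−j₁+j₂=4  j₁+j₂+J+1=7
(j₁±m₁, j₂±m₂, J±M) = (2,0,1,3,3,3)
P² = 144/5
sum k=0..0:
  [0] +1/12 = 1/12
S = 1/12
C² = P²·S² = 1/5 ; C = +0.447214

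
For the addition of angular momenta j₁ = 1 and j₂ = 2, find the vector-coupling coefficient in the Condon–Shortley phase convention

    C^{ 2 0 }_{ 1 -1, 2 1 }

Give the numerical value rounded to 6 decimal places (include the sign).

-0.707107

√[5·1!1!3!/6! · 0!2!3!1!2!2!] = √(2)
  +(−1)^1/∏(1,0,1,2,0,1)! = -1/2  (running -1/2)
⟨..|..⟩ = √(2)·(-1/2) = -0.707107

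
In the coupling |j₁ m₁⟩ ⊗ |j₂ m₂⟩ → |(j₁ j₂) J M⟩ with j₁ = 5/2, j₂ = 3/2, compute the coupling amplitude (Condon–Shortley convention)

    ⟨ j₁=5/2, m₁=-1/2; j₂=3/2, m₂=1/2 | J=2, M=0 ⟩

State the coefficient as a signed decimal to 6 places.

j₁+j₂−J=2  J+j₁−j₂=3  J−j₁+j₂=1  j₁+j₂+J+1=7
(j₁±m₁, j₂±m₂, J±M) = (2,3,2,1,2,2)
P² = 8/7
sum k=1..2:
  [1] −1/2 = -1/2
  [2] +1/4 = 1/4
S = -1/4
C² = P²·S² = 1/14 ; C = -0.267261

-0.267261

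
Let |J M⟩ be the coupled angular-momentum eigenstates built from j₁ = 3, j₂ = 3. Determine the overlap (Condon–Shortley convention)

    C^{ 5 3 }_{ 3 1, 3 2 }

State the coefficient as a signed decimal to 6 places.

triangle: 1!*5!*5!/12! = 14400/479001600
(j±m)!: 4!*2!*5!*1!*8!*2! = 464486400
prefactor² = (2J+1)*Δ*N² = 153600
  k=0: +1/(0!*1!*2!*5!*3!*0!) = 1/1440
  k=1: −1/(1!*0!*1!*4!*4!*1!) = -1/576
Σ = -1/960  ⇒  CG² = 153600*(-1/960)² = 1/6
CG = −√(1/6) = -0.408248

-0.408248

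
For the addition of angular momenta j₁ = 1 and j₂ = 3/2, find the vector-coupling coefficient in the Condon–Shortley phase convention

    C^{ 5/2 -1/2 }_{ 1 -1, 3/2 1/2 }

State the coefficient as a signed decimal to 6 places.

√[6·0!2!3!/6! · 0!2!2!1!2!3!] = √(24/5)
  +(−1)^0/∏(0,0,2,2,0,1)! = 1/4  (running 1/4)
⟨..|..⟩ = √(24/5)·(1/4) = +0.547723

+0.547723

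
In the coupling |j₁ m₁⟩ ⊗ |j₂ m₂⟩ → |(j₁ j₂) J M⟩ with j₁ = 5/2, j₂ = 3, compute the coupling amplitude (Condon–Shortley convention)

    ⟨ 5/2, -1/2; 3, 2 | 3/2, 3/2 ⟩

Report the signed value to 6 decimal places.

triangle: 4!·1!·2!/8! = 48/40320
(j±m)!: 2!·3!·5!·1!·3!·0! = 8640
prefactor² = (2J+1)·Δ·N² = 288/7
  k=3: −1/(3!·1!·0!·2!·1!·0!) = -1/12
Σ = -1/12  ⇒  CG² = 288/7·(-1/12)² = 2/7
CG = −√(2/7) = -0.534522

−√(2/7) = -0.534522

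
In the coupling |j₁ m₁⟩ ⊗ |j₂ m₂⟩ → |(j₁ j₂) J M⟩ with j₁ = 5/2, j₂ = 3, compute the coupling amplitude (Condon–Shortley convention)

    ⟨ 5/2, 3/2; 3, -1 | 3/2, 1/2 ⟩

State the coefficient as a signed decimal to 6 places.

-0.483046  (= −√(7/30))

j₁+j₂−J=4  J+j₁−j₂=1  J−j₁+j₂=2  j₁+j₂+J+1=8
(j₁±m₁, j₂±m₂, J±M) = (4,1,2,4,2,1)
P² = 384/35
sum k=0..1:
  [0] +1/48 = 1/48
  [1] −1/6 = -1/6
S = -7/48
C² = P²·S² = 7/30 ; C = -0.483046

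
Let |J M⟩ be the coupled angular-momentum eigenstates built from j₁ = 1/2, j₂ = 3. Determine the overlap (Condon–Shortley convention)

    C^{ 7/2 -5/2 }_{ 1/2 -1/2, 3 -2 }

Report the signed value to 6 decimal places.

√[8·0!1!6!/8! · 0!1!1!5!1!6!] = √(86400/7)
  +(−1)^0/∏(0,0,1,1,0,5)! = 1/120  (running 1/120)
⟨..|..⟩ = √(86400/7)·(1/120) = +0.925820

+√(6/7) = +0.925820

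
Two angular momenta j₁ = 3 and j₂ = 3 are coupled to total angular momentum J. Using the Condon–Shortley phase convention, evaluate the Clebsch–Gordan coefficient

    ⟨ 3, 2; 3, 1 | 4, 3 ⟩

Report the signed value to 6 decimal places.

-0.301511  (= −√(1/11))

j₁+j₂−J=2  J+j₁−j₂=4  J−j₁+j₂=4  j₁+j₂+J+1=11
(j₁±m₁, j₂±m₂, J±M) = (5,1,4,2,7,1)
P² = 82944/11
sum k=0..1:
  [0] +1/288 = 1/288
  [1] −1/144 = -1/144
S = -1/288
C² = P²·S² = 1/11 ; C = -0.301511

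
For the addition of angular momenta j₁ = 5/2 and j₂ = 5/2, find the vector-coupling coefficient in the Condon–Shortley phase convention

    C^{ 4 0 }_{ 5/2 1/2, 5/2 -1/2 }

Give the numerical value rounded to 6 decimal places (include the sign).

j₁+j₂−J=1  J+j₁−j₂=4  J−j₁+j₂=4  j₁+j₂+J+1=10
(j₁±m₁, j₂±m₂, J±M) = (3,2,2,3,4,4)
P² = 20736/175
sum k=0..1:
  [0] +1/16 = 1/16
  [1] −1/36 = -1/36
S = 5/144
C² = P²·S² = 1/7 ; C = +0.377964

+0.377964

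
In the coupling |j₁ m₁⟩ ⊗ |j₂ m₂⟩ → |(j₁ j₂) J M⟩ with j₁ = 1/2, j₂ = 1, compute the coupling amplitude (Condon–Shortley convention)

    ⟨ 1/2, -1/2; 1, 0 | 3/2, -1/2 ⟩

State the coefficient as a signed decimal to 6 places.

j₁+j₂−J=0  J+j₁−j₂=1  J−j₁+j₂=2  j₁+j₂+J+1=4
(j₁±m₁, j₂±m₂, J±M) = (0,1,1,1,1,2)
P² = 2/3
sum k=0..0:
  [0] +1/1 = 1
S = 1
C² = P²·S² = 2/3 ; C = +0.816497

+√(2/3) ≈ +0.816497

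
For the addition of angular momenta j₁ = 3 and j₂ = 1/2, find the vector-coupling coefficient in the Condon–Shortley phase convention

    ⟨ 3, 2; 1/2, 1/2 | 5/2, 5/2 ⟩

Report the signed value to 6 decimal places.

triangle: 1!*5!*0!/7! = 120/5040
(j±m)!: 5!*1!*1!*0!*5!*0! = 14400
prefactor² = (2J+1)*Δ*N² = 14400/7
  k=1: −1/(1!*0!*0!*0!*5!*0!) = -1/120
Σ = -1/120  ⇒  CG² = 14400/7*(-1/120)² = 1/7
CG = −√(1/7) = -0.377964

−√(1/7) ≈ -0.377964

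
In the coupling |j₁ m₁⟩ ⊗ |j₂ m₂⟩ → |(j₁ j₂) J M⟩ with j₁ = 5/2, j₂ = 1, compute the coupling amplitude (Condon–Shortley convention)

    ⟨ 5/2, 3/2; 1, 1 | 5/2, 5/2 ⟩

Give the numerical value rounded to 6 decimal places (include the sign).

triangle: 1!×4!×1!/7! = 24/5040
(j±m)!: 4!×1!×2!×0!×5!×0! = 5760
prefactor² = (2J+1)×Δ×N² = 1152/7
  k=1: −1/(1!×0!×0!×1!×4!×0!) = -1/24
Σ = -1/24  ⇒  CG² = 1152/7×(-1/24)² = 2/7
CG = −√(2/7) = -0.534522

-0.534522  (= −√(2/7))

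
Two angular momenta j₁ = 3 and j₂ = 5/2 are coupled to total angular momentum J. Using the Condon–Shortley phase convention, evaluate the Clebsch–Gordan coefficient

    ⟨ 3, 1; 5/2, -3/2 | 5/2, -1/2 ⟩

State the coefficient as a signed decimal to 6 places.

−√(1/35) ≈ -0.169031

√[6·3!3!2!/9! · 4!2!1!4!2!3!] = √(576/35)
  +(−1)^0/∏(0,3,2,1,1,1)! = 1/12  (running 1/12)
  +(−1)^1/∏(1,2,1,0,2,2)! = -1/8  (running -1/24)
⟨..|..⟩ = √(576/35)·(-1/24) = -0.169031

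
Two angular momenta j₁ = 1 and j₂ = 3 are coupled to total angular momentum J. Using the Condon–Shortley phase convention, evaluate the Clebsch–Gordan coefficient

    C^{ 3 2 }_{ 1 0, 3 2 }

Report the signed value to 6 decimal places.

triangle: 1!·1!·5!/8! = 120/40320
(j±m)!: 1!·1!·5!·1!·5!·1! = 14400
prefactor² = (2J+1)·Δ·N² = 300
  k=0: +1/(0!·1!·1!·5!·0!·0!) = 1/120
  k=1: −1/(1!·0!·0!·4!·1!·1!) = -1/24
Σ = -1/30  ⇒  CG² = 300·(-1/30)² = 1/3
CG = −√(1/3) = -0.577350

-0.577350  (= −√(1/3))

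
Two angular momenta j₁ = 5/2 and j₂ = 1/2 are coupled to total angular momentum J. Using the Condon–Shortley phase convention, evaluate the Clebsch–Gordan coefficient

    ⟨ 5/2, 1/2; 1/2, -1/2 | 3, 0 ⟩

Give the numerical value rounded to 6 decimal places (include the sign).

j₁+j₂−J=0  J+j₁−j₂=5  J−j₁+j₂=1  j₁+j₂+J+1=7
(j₁±m₁, j₂±m₂, J±M) = (3,2,0,1,3,3)
P² = 72
sum k=0..0:
  [0] +1/12 = 1/12
S = 1/12
C² = P²·S² = 1/2 ; C = +0.707107

+√(1/2) = +0.707107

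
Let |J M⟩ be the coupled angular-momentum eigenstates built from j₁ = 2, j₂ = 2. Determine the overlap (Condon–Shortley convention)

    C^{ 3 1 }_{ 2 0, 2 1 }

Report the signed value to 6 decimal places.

triangle: 1!·3!·3!/8! = 36/40320
(j±m)!: 2!·2!·3!·1!·4!·2! = 1152
prefactor² = (2J+1)·Δ·N² = 36/5
  k=0: +1/(0!·1!·2!·3!·1!·0!) = 1/12
  k=1: −1/(1!·0!·1!·2!·2!·1!) = -1/4
Σ = -1/6  ⇒  CG² = 36/5·(-1/6)² = 1/5
CG = −√(1/5) = -0.447214

−√(1/5) ≈ -0.447214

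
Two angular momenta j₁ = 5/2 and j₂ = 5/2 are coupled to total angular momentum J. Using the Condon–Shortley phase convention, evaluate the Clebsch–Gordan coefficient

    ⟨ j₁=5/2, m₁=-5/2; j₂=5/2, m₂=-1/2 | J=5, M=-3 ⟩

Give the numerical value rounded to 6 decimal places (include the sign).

+0.471405  (= +√(2/9))

√[11·0!5!5!/11! · 0!5!2!3!2!8!] = √(460800)
  +(−1)^0/∏(0,0,5,2,0,3)! = 1/1440  (running 1/1440)
⟨..|..⟩ = √(460800)·(1/1440) = +0.471405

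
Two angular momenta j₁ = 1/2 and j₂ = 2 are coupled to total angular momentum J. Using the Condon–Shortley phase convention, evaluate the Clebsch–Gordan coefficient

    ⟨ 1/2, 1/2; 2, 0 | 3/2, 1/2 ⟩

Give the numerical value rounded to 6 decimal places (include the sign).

+0.632456

triangle: 1!*0!*3!/5! = 6/120
(j±m)!: 1!*0!*2!*2!*2!*1! = 8
prefactor² = (2J+1)*Δ*N² = 8/5
  k=0: +1/(0!*1!*0!*2!*0!*1!) = 1/2
Σ = 1/2  ⇒  CG² = 8/5*1/2² = 2/5
CG = +√(2/5) = +0.632456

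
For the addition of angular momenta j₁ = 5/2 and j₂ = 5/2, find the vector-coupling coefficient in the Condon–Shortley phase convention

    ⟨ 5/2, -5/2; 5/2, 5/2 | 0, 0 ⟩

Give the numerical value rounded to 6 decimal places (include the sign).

triangle: 5!*0!*0!/6! = 120/720
(j±m)!: 0!*5!*5!*0!*0!*0! = 14400
prefactor² = (2J+1)*Δ*N² = 2400
  k=5: −1/(5!*0!*0!*0!*0!*0!) = -1/120
Σ = -1/120  ⇒  CG² = 2400*(-1/120)² = 1/6
CG = −√(1/6) = -0.408248

-0.408248  (= −√(1/6))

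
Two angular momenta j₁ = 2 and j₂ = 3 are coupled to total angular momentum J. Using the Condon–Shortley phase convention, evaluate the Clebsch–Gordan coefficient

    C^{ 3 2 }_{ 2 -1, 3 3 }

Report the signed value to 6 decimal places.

√[7·2!2!4!/9! · 1!3!6!0!5!1!] = √(960)
  +(−1)^2/∏(2,0,1,4,1,0)! = 1/48  (running 1/48)
⟨..|..⟩ = √(960)·(1/48) = +0.645497

+√(5/12) = +0.645497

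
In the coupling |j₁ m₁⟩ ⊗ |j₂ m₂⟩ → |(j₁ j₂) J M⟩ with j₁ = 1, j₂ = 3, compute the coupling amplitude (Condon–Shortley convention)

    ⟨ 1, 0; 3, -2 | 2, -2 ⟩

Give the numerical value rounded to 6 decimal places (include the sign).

-0.487950  (= −√(5/21))

√[5·2!0!4!/7! · 1!1!1!5!0!4!] = √(960/7)
  +(−1)^1/∏(1,1,0,0,0,4)! = -1/24  (running -1/24)
⟨..|..⟩ = √(960/7)·(-1/24) = -0.487950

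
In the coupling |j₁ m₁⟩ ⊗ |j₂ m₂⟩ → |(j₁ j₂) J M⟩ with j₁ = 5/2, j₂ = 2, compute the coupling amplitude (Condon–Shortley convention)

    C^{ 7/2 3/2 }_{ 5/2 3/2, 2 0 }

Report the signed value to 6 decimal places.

triangle: 1!×4!×3!/9! = 144/362880
(j±m)!: 4!×1!×2!×2!×5!×2! = 23040
prefactor² = (2J+1)×Δ×N² = 512/7
  k=0: +1/(0!×1!×1!×2!×3!×1!) = 1/12
  k=1: −1/(1!×0!×0!×1!×4!×2!) = -1/48
Σ = 1/16  ⇒  CG² = 512/7×1/16² = 2/7
CG = +√(2/7) = +0.534522

+√(2/7) ≈ +0.534522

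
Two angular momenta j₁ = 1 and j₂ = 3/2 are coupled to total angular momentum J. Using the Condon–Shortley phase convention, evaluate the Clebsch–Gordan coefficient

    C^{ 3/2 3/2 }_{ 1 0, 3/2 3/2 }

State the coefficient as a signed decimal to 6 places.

-0.774597

j₁+j₂−J=1  J+j₁−j₂=1  J−j₁+j₂=2  j₁+j₂+J+1=5
(j₁±m₁, j₂±m₂, J±M) = (1,1,3,0,3,0)
P² = 12/5
sum k=1..1:
  [1] −1/2 = -1/2
S = -1/2
C² = P²·S² = 3/5 ; C = -0.774597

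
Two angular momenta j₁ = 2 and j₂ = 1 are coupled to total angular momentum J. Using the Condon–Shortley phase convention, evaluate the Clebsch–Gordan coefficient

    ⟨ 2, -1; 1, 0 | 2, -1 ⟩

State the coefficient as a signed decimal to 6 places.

-0.408248  (= −√(1/6))

triangle: 1!×3!×1!/6! = 6/720
(j±m)!: 1!×3!×1!×1!×1!×3! = 36
prefactor² = (2J+1)×Δ×N² = 3/2
  k=0: +1/(0!×1!×3!×1!×0!×0!) = 1/6
  k=1: −1/(1!×0!×2!×0!×1!×1!) = -1/2
Σ = -1/3  ⇒  CG² = 3/2×(-1/3)² = 1/6
CG = −√(1/6) = -0.408248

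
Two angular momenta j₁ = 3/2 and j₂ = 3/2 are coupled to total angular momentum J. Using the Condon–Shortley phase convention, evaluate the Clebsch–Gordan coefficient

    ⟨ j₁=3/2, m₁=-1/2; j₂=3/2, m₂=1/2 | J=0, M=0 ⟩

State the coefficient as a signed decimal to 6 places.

triangle: 3!*0!*0!/4! = 6/24
(j±m)!: 1!*2!*2!*1!*0!*0! = 4
prefactor² = (2J+1)*Δ*N² = 1
  k=2: +1/(2!*1!*0!*0!*0!*0!) = 1/2
Σ = 1/2  ⇒  CG² = 1*1/2² = 1/4
CG = +√(1/4) = +0.500000

+√(1/4) = +0.500000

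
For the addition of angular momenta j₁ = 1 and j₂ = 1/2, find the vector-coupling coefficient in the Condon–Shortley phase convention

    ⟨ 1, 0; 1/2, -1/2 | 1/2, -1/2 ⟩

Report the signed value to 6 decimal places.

+0.577350  (= +√(1/3))

triangle: 1!*1!*0!/3! = 1/6
(j±m)!: 1!*1!*0!*1!*0!*1! = 1
prefactor² = (2J+1)*Δ*N² = 1/3
  k=0: +1/(0!*1!*1!*0!*0!*0!) = 1
Σ = 1  ⇒  CG² = 1/3*1² = 1/3
CG = +√(1/3) = +0.577350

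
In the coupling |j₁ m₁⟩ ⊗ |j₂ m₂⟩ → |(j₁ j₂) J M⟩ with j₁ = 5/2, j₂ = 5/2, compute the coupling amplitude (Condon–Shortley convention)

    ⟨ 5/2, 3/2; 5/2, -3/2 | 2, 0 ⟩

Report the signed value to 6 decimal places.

+0.109109

√[5·3!2!2!/8! · 4!1!1!4!2!2!] = √(48/7)
  +(−1)^0/∏(0,3,1,1,1,1)! = 1/6  (running 1/6)
  +(−1)^1/∏(1,2,0,0,2,2)! = -1/8  (running 1/24)
⟨..|..⟩ = √(48/7)·(1/24) = +0.109109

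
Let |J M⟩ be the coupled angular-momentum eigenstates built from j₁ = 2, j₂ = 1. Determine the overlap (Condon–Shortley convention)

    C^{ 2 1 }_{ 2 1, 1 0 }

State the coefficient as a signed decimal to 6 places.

+√(1/6) = +0.408248

j₁+j₂−J=1  J+j₁−j₂=3  J−j₁+j₂=1  j₁+j₂+J+1=6
(j₁±m₁, j₂±m₂, J±M) = (3,1,1,1,3,1)
P² = 3/2
sum k=0..1:
  [0] +1/2 = 1/2
  [1] −1/6 = -1/6
S = 1/3
C² = P²·S² = 1/6 ; C = +0.408248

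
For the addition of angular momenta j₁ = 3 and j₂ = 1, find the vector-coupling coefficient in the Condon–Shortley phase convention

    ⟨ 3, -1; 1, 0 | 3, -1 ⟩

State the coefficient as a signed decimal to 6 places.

triangle: 1!*5!*1!/8! = 120/40320
(j±m)!: 2!*4!*1!*1!*2!*4! = 2304
prefactor² = (2J+1)*Δ*N² = 48
  k=0: +1/(0!*1!*4!*1!*1!*0!) = 1/24
  k=1: −1/(1!*0!*3!*0!*2!*1!) = -1/12
Σ = -1/24  ⇒  CG² = 48*(-1/24)² = 1/12
CG = −√(1/12) = -0.288675

-0.288675  (= −√(1/12))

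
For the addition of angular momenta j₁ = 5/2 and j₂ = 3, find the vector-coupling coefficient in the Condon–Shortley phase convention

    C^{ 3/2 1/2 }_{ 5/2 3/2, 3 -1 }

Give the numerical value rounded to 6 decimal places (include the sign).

j₁+j₂−J=4  J+j₁−j₂=1  J−j₁+j₂=2  j₁+j₂+J+1=8
(j₁±m₁, j₂±m₂, J±M) = (4,1,2,4,2,1)
P² = 384/35
sum k=0..1:
  [0] +1/48 = 1/48
  [1] −1/6 = -1/6
S = -7/48
C² = P²·S² = 7/30 ; C = -0.483046

−√(7/30) ≈ -0.483046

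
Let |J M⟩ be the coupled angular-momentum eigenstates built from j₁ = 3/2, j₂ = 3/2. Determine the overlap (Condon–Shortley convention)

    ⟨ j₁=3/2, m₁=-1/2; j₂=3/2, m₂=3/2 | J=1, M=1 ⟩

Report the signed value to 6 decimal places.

√[3·2!1!1!/5! · 1!2!3!0!2!0!] = √(6/5)
  +(−1)^2/∏(2,0,0,1,1,0)! = 1/2  (running 1/2)
⟨..|..⟩ = √(6/5)·(1/2) = +0.547723

+0.547723  (= +√(3/10))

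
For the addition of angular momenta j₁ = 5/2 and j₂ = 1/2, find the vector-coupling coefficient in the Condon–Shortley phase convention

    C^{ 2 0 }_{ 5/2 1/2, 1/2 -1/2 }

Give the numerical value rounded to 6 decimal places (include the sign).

+0.707107  (= +√(1/2))

√[5·1!4!0!/6! · 3!2!0!1!2!2!] = √(8)
  +(−1)^0/∏(0,1,2,0,2,0)! = 1/4  (running 1/4)
⟨..|..⟩ = √(8)·(1/4) = +0.707107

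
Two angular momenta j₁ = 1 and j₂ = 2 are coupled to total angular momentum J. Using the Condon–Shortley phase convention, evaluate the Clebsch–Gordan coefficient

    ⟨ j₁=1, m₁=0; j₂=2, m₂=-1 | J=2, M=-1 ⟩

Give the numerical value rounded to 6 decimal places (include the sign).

√[5·1!1!3!/6! · 1!1!1!3!1!3!] = √(3/2)
  +(−1)^0/∏(0,1,1,1,0,2)! = 1/2  (running 1/2)
  +(−1)^1/∏(1,0,0,0,1,3)! = -1/6  (running 1/3)
⟨..|..⟩ = √(3/2)·(1/3) = +0.408248

+√(1/6) ≈ +0.408248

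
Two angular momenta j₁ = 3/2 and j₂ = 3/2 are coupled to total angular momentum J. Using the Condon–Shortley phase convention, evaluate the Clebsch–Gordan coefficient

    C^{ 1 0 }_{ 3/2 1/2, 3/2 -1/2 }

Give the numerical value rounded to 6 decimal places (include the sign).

-0.223607

√[3·2!1!1!/5! · 2!1!1!2!1!1!] = √(1/5)
  +(−1)^0/∏(0,2,1,1,0,0)! = 1/2  (running 1/2)
  +(−1)^1/∏(1,1,0,0,1,1)! = -1  (running -1/2)
⟨..|..⟩ = √(1/5)·(-1/2) = -0.223607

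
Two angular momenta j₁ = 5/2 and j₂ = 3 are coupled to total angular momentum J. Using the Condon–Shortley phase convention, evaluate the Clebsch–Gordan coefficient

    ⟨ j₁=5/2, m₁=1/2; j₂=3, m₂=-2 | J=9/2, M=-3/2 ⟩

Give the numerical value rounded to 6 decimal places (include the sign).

+√(169/462) ≈ +0.604815

√[10·1!4!5!/11! · 3!2!1!5!3!6!] = √(345600/77)
  +(−1)^0/∏(0,1,2,1,2,4)! = 1/96  (running 1/96)
  +(−1)^1/∏(1,0,1,0,3,5)! = -1/720  (running 13/1440)
⟨..|..⟩ = √(345600/77)·(13/1440) = +0.604815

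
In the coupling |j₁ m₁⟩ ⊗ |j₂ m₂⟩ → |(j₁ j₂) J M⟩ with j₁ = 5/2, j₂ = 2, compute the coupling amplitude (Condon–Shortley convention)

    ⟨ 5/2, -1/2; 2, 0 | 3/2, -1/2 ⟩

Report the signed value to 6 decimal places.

+√(2/35) = +0.239046

j₁+j₂−J=3  J+j₁−j₂=2  J−j₁+j₂=1  j₁+j₂+J+1=7
(j₁±m₁, j₂±m₂, J±M) = (2,3,2,2,1,2)
P² = 32/35
sum k=1..2:
  [1] −1/4 = -1/4
  [2] +1/2 = 1/2
S = 1/4
C² = P²·S² = 2/35 ; C = +0.239046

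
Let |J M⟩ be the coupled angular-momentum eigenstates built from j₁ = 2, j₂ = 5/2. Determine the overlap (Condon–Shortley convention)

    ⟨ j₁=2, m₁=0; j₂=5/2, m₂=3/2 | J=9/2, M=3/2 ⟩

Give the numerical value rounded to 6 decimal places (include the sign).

j₁+j₂−J=0  J+j₁−j₂=4  J−j₁+j₂=5  j₁+j₂+J+1=10
(j₁±m₁, j₂±m₂, J±M) = (2,2,4,1,6,3)
P² = 23040/7
sum k=0..0:
  [0] +1/96 = 1/96
S = 1/96
C² = P²·S² = 5/14 ; C = +0.597614

+0.597614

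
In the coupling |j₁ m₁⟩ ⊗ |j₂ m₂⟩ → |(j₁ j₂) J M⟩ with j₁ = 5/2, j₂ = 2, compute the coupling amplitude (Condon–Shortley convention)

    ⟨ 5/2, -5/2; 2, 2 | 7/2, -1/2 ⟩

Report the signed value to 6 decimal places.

-0.251976  (= −√(4/63))

j₁+j₂−J=1  J+j₁−j₂=4  J−j₁+j₂=3  j₁+j₂+J+1=9
(j₁±m₁, j₂±m₂, J±M) = (0,5,4,0,3,4)
P² = 9216/7
sum k=1..1:
  [1] −1/144 = -1/144
S = -1/144
C² = P²·S² = 4/63 ; C = -0.251976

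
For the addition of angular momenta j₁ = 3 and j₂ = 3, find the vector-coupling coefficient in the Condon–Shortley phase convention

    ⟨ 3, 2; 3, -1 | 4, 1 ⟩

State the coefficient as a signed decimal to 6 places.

+√(16/77) ≈ +0.455842

j₁+j₂−J=2  J+j₁−j₂=4  J−j₁+j₂=4  j₁+j₂+J+1=11
(j₁±m₁, j₂±m₂, J±M) = (5,1,2,4,5,3)
P² = 82944/77
sum k=0..1:
  [0] +1/48 = 1/48
  [1] −1/144 = -1/144
S = 1/72
C² = P²·S² = 16/77 ; C = +0.455842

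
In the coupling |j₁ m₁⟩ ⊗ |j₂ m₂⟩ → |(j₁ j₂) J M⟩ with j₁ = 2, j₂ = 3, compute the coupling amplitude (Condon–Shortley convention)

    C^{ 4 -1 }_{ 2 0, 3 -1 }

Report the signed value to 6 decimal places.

√[9·1!3!5!/10! · 2!2!2!4!3!5!] = √(1728/7)
  +(−1)^0/∏(0,1,2,2,1,3)! = 1/24  (running 1/24)
  +(−1)^1/∏(1,0,1,1,2,4)! = -1/48  (running 1/48)
⟨..|..⟩ = √(1728/7)·(1/48) = +0.327327

+√(3/28) = +0.327327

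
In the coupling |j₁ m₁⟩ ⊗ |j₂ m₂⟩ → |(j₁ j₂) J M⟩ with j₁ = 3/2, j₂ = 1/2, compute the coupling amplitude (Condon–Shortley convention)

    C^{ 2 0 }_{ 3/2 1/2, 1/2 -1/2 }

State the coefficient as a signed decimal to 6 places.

triangle: 0!·3!·1!/5! = 6/120
(j±m)!: 2!·1!·0!·1!·2!·2! = 8
prefactor² = (2J+1)·Δ·N² = 2
  k=0: +1/(0!·0!·1!·0!·2!·1!) = 1/2
Σ = 1/2  ⇒  CG² = 2·1/2² = 1/2
CG = +√(1/2) = +0.707107

+0.707107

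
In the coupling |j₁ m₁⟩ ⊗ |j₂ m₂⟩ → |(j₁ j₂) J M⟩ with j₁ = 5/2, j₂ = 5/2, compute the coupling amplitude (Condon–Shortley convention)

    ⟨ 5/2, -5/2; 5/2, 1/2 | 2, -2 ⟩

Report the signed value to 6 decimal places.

j₁+j₂−J=3  J+j₁−j₂=2  J−j₁+j₂=2  j₁+j₂+J+1=8
(j₁±m₁, j₂±m₂, J±M) = (0,5,3,2,0,4)
P² = 720/7
sum k=3..3:
  [3] −1/24 = -1/24
S = -1/24
C² = P²·S² = 5/28 ; C = -0.422577

−√(5/28) = -0.422577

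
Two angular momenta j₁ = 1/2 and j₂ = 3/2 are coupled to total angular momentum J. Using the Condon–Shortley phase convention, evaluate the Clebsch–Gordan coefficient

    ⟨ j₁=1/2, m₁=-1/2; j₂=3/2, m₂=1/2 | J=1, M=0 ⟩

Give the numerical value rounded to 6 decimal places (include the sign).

−√(1/2) = -0.707107

j₁+j₂−J=1  J+j₁−j₂=0  J−j₁+j₂=2  j₁+j₂+J+1=4
(j₁±m₁, j₂±m₂, J±M) = (0,1,2,1,1,1)
P² = 1/2
sum k=1..1:
  [1] −1/1 = -1
S = -1
C² = P²·S² = 1/2 ; C = -0.707107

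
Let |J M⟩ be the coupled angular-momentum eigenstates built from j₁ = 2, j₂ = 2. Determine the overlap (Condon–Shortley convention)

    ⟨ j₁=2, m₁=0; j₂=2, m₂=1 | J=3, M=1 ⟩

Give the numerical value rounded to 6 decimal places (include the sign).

-0.447214  (= −√(1/5))

j₁+j₂−J=1  J+j₁−j₂=3  J−j₁+j₂=3  j₁+j₂+J+1=8
(j₁±m₁, j₂±m₂, J±M) = (2,2,3,1,4,2)
P² = 36/5
sum k=0..1:
  [0] +1/12 = 1/12
  [1] −1/4 = -1/4
S = -1/6
C² = P²·S² = 1/5 ; C = -0.447214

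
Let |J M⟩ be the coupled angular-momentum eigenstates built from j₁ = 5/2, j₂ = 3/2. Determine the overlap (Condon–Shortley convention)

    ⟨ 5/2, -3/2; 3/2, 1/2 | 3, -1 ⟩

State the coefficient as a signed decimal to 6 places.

√[7·1!4!2!/8! · 1!4!2!1!2!4!] = √(96/5)
  +(−1)^0/∏(0,1,4,2,0,0)! = 1/48  (running 1/48)
  +(−1)^1/∏(1,0,3,1,1,1)! = -1/6  (running -7/48)
⟨..|..⟩ = √(96/5)·(-7/48) = -0.639010

-0.639010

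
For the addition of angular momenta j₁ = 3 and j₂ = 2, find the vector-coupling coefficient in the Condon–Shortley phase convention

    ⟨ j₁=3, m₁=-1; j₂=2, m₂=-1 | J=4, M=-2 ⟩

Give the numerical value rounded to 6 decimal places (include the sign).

√[9·1!5!3!/10! · 2!4!1!3!2!6!] = √(5184/7)
  +(−1)^0/∏(0,1,4,1,1,2)! = 1/48  (running 1/48)
  +(−1)^1/∏(1,0,3,0,2,3)! = -1/72  (running 1/144)
⟨..|..⟩ = √(5184/7)·(1/144) = +0.188982

+√(1/28) = +0.188982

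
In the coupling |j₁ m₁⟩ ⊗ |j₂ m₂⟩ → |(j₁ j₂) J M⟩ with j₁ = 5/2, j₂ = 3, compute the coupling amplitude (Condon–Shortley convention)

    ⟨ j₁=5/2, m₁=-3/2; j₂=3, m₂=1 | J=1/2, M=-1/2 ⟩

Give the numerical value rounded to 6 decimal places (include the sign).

√[2·5!0!1!/7! · 1!4!4!2!0!1!] = √(384/7)
  +(−1)^4/∏(4,1,0,0,0,1)! = 1/24  (running 1/24)
⟨..|..⟩ = √(384/7)·(1/24) = +0.308607

+0.308607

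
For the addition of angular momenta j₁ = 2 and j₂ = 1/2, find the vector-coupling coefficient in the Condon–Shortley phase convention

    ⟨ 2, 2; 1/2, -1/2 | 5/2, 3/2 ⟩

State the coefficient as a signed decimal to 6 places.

+√(1/5) = +0.447214

√[6·0!4!1!/6! · 4!0!0!1!4!1!] = √(576/5)
  +(−1)^0/∏(0,0,0,0,4,1)! = 1/24  (running 1/24)
⟨..|..⟩ = √(576/5)·(1/24) = +0.447214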